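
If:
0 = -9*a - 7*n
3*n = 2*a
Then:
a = 0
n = 0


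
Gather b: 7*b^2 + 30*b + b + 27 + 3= 7*b^2 + 31*b + 30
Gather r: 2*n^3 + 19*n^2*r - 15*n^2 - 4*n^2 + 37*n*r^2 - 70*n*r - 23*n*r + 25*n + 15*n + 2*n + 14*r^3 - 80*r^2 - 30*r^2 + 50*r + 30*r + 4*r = 2*n^3 - 19*n^2 + 42*n + 14*r^3 + r^2*(37*n - 110) + r*(19*n^2 - 93*n + 84)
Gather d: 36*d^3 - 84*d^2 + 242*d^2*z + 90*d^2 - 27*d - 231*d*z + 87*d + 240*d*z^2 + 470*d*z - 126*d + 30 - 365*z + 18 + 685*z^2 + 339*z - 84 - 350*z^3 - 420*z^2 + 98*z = 36*d^3 + d^2*(242*z + 6) + d*(240*z^2 + 239*z - 66) - 350*z^3 + 265*z^2 + 72*z - 36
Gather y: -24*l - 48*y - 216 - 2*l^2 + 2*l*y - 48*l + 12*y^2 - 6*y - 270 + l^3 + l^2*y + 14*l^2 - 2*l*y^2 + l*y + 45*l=l^3 + 12*l^2 - 27*l + y^2*(12 - 2*l) + y*(l^2 + 3*l - 54) - 486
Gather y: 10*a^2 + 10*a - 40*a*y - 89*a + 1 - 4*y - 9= 10*a^2 - 79*a + y*(-40*a - 4) - 8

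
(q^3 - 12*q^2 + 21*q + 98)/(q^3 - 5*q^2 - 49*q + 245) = (q^2 - 5*q - 14)/(q^2 + 2*q - 35)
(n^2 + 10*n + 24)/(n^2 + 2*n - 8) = (n + 6)/(n - 2)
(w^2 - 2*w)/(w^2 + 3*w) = (w - 2)/(w + 3)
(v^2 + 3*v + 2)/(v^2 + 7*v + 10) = (v + 1)/(v + 5)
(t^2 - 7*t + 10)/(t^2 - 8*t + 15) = (t - 2)/(t - 3)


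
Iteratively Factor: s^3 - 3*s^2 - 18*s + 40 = (s - 2)*(s^2 - s - 20) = (s - 5)*(s - 2)*(s + 4)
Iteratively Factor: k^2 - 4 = (k - 2)*(k + 2)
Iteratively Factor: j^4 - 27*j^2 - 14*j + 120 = (j + 3)*(j^3 - 3*j^2 - 18*j + 40) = (j - 2)*(j + 3)*(j^2 - j - 20) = (j - 5)*(j - 2)*(j + 3)*(j + 4)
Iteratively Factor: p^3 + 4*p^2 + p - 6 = (p + 2)*(p^2 + 2*p - 3) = (p - 1)*(p + 2)*(p + 3)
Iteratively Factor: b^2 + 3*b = (b + 3)*(b)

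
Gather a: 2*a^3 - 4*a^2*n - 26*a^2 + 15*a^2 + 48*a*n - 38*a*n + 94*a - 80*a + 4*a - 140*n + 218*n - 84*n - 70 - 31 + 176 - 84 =2*a^3 + a^2*(-4*n - 11) + a*(10*n + 18) - 6*n - 9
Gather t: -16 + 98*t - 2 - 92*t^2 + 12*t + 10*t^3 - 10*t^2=10*t^3 - 102*t^2 + 110*t - 18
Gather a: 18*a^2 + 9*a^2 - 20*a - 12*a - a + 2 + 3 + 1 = 27*a^2 - 33*a + 6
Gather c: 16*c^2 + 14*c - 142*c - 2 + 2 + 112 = 16*c^2 - 128*c + 112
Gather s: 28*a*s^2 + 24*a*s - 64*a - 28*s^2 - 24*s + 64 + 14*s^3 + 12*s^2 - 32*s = -64*a + 14*s^3 + s^2*(28*a - 16) + s*(24*a - 56) + 64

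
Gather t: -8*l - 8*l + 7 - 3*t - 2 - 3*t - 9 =-16*l - 6*t - 4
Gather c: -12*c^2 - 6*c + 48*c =-12*c^2 + 42*c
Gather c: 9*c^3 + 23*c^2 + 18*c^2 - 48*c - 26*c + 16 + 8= 9*c^3 + 41*c^2 - 74*c + 24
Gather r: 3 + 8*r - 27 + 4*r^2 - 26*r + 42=4*r^2 - 18*r + 18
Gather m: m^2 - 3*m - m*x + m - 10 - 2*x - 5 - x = m^2 + m*(-x - 2) - 3*x - 15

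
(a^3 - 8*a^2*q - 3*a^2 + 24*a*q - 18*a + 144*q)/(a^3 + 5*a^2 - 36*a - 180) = (a^2 - 8*a*q + 3*a - 24*q)/(a^2 + 11*a + 30)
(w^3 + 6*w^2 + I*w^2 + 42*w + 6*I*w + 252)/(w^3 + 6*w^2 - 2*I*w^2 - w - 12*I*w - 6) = (w^2 + I*w + 42)/(w^2 - 2*I*w - 1)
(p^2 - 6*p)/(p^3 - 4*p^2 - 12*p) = 1/(p + 2)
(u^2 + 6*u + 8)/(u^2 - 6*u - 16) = (u + 4)/(u - 8)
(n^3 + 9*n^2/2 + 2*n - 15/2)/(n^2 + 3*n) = n + 3/2 - 5/(2*n)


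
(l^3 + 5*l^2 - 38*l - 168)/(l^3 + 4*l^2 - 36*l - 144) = (l + 7)/(l + 6)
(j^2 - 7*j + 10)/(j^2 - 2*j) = (j - 5)/j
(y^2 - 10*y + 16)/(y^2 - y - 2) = (y - 8)/(y + 1)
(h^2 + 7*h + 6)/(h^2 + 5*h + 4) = (h + 6)/(h + 4)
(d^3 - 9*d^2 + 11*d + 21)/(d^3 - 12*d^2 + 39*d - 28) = (d^2 - 2*d - 3)/(d^2 - 5*d + 4)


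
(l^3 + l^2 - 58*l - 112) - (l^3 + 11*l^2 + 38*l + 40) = -10*l^2 - 96*l - 152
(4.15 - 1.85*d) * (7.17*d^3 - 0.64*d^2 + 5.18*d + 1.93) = -13.2645*d^4 + 30.9395*d^3 - 12.239*d^2 + 17.9265*d + 8.0095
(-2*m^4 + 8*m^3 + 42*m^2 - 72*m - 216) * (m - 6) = -2*m^5 + 20*m^4 - 6*m^3 - 324*m^2 + 216*m + 1296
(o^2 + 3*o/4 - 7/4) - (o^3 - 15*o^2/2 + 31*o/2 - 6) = -o^3 + 17*o^2/2 - 59*o/4 + 17/4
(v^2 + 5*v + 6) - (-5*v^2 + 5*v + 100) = 6*v^2 - 94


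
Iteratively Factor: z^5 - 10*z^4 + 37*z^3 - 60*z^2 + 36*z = (z - 3)*(z^4 - 7*z^3 + 16*z^2 - 12*z) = (z - 3)^2*(z^3 - 4*z^2 + 4*z) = (z - 3)^2*(z - 2)*(z^2 - 2*z) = (z - 3)^2*(z - 2)^2*(z)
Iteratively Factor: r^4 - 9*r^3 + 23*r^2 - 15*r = (r)*(r^3 - 9*r^2 + 23*r - 15) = r*(r - 5)*(r^2 - 4*r + 3) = r*(r - 5)*(r - 1)*(r - 3)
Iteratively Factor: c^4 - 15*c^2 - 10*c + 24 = (c - 1)*(c^3 + c^2 - 14*c - 24) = (c - 4)*(c - 1)*(c^2 + 5*c + 6) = (c - 4)*(c - 1)*(c + 2)*(c + 3)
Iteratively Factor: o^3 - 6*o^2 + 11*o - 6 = (o - 2)*(o^2 - 4*o + 3) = (o - 3)*(o - 2)*(o - 1)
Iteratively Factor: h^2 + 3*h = (h)*(h + 3)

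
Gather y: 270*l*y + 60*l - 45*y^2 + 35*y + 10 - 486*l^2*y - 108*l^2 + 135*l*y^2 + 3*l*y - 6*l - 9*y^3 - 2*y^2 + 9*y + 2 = -108*l^2 + 54*l - 9*y^3 + y^2*(135*l - 47) + y*(-486*l^2 + 273*l + 44) + 12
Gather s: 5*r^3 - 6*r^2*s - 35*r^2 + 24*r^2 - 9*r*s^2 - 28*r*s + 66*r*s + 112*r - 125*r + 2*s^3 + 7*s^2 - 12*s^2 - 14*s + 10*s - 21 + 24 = 5*r^3 - 11*r^2 - 13*r + 2*s^3 + s^2*(-9*r - 5) + s*(-6*r^2 + 38*r - 4) + 3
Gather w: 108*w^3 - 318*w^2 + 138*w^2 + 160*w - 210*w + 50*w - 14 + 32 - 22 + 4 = 108*w^3 - 180*w^2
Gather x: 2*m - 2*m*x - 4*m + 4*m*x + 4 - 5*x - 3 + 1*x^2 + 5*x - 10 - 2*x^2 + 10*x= -2*m - x^2 + x*(2*m + 10) - 9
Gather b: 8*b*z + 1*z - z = 8*b*z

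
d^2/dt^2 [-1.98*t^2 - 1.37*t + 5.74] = -3.96000000000000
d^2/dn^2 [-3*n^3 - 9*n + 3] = -18*n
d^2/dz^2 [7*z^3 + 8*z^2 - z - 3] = 42*z + 16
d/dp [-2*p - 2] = -2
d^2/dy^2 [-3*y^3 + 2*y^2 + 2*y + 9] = 4 - 18*y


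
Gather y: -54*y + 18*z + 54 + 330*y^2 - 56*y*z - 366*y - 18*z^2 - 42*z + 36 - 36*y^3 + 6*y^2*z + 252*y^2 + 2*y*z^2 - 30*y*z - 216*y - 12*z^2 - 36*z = -36*y^3 + y^2*(6*z + 582) + y*(2*z^2 - 86*z - 636) - 30*z^2 - 60*z + 90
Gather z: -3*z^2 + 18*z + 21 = -3*z^2 + 18*z + 21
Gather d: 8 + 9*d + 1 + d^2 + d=d^2 + 10*d + 9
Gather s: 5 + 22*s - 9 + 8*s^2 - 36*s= 8*s^2 - 14*s - 4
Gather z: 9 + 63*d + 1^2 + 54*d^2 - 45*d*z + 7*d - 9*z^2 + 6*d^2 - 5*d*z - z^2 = 60*d^2 - 50*d*z + 70*d - 10*z^2 + 10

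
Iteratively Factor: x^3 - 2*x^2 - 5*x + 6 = (x - 3)*(x^2 + x - 2) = (x - 3)*(x - 1)*(x + 2)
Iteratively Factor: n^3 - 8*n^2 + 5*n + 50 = (n + 2)*(n^2 - 10*n + 25) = (n - 5)*(n + 2)*(n - 5)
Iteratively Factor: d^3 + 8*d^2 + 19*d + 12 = (d + 1)*(d^2 + 7*d + 12) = (d + 1)*(d + 4)*(d + 3)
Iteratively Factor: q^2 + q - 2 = (q + 2)*(q - 1)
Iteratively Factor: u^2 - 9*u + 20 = (u - 5)*(u - 4)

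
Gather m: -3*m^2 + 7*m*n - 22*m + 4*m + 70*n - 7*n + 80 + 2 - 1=-3*m^2 + m*(7*n - 18) + 63*n + 81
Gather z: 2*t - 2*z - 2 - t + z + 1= t - z - 1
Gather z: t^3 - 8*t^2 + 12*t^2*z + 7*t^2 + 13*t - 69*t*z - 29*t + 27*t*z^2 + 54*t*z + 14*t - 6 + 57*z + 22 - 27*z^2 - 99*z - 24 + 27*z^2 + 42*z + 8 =t^3 - t^2 + 27*t*z^2 - 2*t + z*(12*t^2 - 15*t)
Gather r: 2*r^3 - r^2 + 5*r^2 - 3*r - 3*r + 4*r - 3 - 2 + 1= 2*r^3 + 4*r^2 - 2*r - 4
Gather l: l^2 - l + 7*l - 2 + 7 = l^2 + 6*l + 5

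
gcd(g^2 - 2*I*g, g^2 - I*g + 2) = g - 2*I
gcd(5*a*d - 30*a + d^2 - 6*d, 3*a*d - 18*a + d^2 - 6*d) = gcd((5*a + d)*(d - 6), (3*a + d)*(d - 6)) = d - 6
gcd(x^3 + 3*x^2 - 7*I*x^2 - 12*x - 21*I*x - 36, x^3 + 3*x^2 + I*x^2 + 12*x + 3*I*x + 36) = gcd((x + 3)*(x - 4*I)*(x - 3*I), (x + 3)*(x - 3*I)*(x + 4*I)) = x^2 + x*(3 - 3*I) - 9*I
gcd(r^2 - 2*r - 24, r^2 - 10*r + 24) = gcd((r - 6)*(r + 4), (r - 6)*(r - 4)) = r - 6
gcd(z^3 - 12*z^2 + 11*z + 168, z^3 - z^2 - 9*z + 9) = z + 3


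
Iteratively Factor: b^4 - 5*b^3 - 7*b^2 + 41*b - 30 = (b - 5)*(b^3 - 7*b + 6) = (b - 5)*(b - 1)*(b^2 + b - 6) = (b - 5)*(b - 2)*(b - 1)*(b + 3)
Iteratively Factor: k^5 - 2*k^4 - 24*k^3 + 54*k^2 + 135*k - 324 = (k + 3)*(k^4 - 5*k^3 - 9*k^2 + 81*k - 108) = (k - 3)*(k + 3)*(k^3 - 2*k^2 - 15*k + 36) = (k - 3)^2*(k + 3)*(k^2 + k - 12) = (k - 3)^2*(k + 3)*(k + 4)*(k - 3)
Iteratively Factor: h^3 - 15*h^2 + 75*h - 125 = (h - 5)*(h^2 - 10*h + 25) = (h - 5)^2*(h - 5)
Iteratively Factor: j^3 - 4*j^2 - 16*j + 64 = (j - 4)*(j^2 - 16) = (j - 4)*(j + 4)*(j - 4)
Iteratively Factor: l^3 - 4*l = (l - 2)*(l^2 + 2*l) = l*(l - 2)*(l + 2)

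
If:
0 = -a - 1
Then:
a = -1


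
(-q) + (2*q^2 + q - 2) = 2*q^2 - 2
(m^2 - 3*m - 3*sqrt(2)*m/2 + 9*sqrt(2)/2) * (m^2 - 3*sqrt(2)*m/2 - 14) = m^4 - 3*sqrt(2)*m^3 - 3*m^3 - 19*m^2/2 + 9*sqrt(2)*m^2 + 57*m/2 + 21*sqrt(2)*m - 63*sqrt(2)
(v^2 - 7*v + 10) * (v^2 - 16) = v^4 - 7*v^3 - 6*v^2 + 112*v - 160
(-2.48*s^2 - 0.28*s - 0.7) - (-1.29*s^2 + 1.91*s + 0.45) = -1.19*s^2 - 2.19*s - 1.15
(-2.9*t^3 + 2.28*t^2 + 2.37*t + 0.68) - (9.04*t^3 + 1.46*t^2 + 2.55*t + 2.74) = -11.94*t^3 + 0.82*t^2 - 0.18*t - 2.06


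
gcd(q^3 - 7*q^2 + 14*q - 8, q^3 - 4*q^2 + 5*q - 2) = q^2 - 3*q + 2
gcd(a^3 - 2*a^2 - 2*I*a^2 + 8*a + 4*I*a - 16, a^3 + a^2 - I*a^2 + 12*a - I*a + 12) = a - 4*I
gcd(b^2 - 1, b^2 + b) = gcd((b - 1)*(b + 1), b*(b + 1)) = b + 1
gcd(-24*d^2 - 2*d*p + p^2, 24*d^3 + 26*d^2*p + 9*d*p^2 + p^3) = 4*d + p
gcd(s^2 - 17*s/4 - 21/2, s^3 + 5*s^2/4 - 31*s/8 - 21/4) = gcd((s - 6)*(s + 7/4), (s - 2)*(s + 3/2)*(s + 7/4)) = s + 7/4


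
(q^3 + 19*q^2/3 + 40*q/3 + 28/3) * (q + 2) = q^4 + 25*q^3/3 + 26*q^2 + 36*q + 56/3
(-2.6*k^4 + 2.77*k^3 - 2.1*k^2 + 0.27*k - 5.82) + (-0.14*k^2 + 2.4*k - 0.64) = -2.6*k^4 + 2.77*k^3 - 2.24*k^2 + 2.67*k - 6.46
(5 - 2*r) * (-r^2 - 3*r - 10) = 2*r^3 + r^2 + 5*r - 50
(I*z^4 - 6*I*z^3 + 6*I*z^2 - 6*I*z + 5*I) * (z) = I*z^5 - 6*I*z^4 + 6*I*z^3 - 6*I*z^2 + 5*I*z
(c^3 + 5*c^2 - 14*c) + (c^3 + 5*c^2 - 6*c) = 2*c^3 + 10*c^2 - 20*c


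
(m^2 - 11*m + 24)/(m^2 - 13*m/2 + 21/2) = 2*(m - 8)/(2*m - 7)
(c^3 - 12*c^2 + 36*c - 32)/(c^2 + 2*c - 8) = (c^2 - 10*c + 16)/(c + 4)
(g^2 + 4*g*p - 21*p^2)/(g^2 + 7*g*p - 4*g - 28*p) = (g - 3*p)/(g - 4)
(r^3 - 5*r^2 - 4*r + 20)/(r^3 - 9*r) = (r^3 - 5*r^2 - 4*r + 20)/(r*(r^2 - 9))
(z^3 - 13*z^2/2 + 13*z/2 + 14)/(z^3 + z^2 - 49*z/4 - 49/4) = 2*(z - 4)/(2*z + 7)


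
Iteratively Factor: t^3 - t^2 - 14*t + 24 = (t - 2)*(t^2 + t - 12) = (t - 3)*(t - 2)*(t + 4)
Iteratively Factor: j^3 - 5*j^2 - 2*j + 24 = (j + 2)*(j^2 - 7*j + 12) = (j - 4)*(j + 2)*(j - 3)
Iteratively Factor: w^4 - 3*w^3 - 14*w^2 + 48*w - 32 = (w - 1)*(w^3 - 2*w^2 - 16*w + 32) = (w - 2)*(w - 1)*(w^2 - 16) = (w - 2)*(w - 1)*(w + 4)*(w - 4)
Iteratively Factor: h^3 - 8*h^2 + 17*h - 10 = (h - 1)*(h^2 - 7*h + 10) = (h - 2)*(h - 1)*(h - 5)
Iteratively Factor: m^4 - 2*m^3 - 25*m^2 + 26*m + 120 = (m + 4)*(m^3 - 6*m^2 - m + 30) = (m + 2)*(m + 4)*(m^2 - 8*m + 15) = (m - 3)*(m + 2)*(m + 4)*(m - 5)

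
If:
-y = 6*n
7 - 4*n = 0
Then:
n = 7/4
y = -21/2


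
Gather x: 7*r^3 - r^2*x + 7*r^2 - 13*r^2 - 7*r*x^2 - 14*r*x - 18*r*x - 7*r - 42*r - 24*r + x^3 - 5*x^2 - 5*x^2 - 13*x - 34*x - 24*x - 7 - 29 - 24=7*r^3 - 6*r^2 - 73*r + x^3 + x^2*(-7*r - 10) + x*(-r^2 - 32*r - 71) - 60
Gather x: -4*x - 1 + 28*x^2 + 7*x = 28*x^2 + 3*x - 1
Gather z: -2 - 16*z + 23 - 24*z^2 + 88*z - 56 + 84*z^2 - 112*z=60*z^2 - 40*z - 35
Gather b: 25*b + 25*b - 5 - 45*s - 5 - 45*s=50*b - 90*s - 10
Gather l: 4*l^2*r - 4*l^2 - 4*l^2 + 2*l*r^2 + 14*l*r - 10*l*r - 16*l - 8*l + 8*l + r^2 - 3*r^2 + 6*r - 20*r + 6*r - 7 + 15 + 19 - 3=l^2*(4*r - 8) + l*(2*r^2 + 4*r - 16) - 2*r^2 - 8*r + 24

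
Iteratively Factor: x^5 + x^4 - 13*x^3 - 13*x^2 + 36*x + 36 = (x + 2)*(x^4 - x^3 - 11*x^2 + 9*x + 18) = (x - 3)*(x + 2)*(x^3 + 2*x^2 - 5*x - 6) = (x - 3)*(x - 2)*(x + 2)*(x^2 + 4*x + 3) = (x - 3)*(x - 2)*(x + 1)*(x + 2)*(x + 3)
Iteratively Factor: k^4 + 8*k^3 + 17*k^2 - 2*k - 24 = (k + 2)*(k^3 + 6*k^2 + 5*k - 12) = (k + 2)*(k + 3)*(k^2 + 3*k - 4) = (k + 2)*(k + 3)*(k + 4)*(k - 1)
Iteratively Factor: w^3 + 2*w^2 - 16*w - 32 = (w + 2)*(w^2 - 16) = (w - 4)*(w + 2)*(w + 4)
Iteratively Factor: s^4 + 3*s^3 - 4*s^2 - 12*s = (s + 2)*(s^3 + s^2 - 6*s) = (s + 2)*(s + 3)*(s^2 - 2*s) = s*(s + 2)*(s + 3)*(s - 2)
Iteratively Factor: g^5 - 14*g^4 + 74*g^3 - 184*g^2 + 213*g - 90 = (g - 2)*(g^4 - 12*g^3 + 50*g^2 - 84*g + 45) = (g - 5)*(g - 2)*(g^3 - 7*g^2 + 15*g - 9) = (g - 5)*(g - 3)*(g - 2)*(g^2 - 4*g + 3) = (g - 5)*(g - 3)*(g - 2)*(g - 1)*(g - 3)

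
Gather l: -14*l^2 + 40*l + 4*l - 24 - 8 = -14*l^2 + 44*l - 32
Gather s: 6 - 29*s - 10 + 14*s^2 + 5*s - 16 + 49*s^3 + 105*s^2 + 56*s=49*s^3 + 119*s^2 + 32*s - 20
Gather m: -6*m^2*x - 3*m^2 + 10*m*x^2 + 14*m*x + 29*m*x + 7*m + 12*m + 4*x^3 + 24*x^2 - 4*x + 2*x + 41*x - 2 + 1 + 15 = m^2*(-6*x - 3) + m*(10*x^2 + 43*x + 19) + 4*x^3 + 24*x^2 + 39*x + 14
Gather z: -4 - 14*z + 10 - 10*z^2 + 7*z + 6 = -10*z^2 - 7*z + 12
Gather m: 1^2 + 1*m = m + 1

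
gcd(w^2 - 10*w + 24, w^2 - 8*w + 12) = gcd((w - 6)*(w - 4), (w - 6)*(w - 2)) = w - 6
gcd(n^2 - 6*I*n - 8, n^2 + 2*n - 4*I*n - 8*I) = n - 4*I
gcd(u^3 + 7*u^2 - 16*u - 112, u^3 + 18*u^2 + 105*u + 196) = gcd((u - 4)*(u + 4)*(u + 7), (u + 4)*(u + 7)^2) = u^2 + 11*u + 28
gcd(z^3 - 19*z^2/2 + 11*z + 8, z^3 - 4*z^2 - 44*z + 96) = z^2 - 10*z + 16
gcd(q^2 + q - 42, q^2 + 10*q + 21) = q + 7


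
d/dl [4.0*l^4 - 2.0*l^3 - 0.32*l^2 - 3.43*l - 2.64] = 16.0*l^3 - 6.0*l^2 - 0.64*l - 3.43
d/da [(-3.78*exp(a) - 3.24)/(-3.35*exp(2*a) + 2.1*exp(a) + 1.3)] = (-12.663*exp(2*a) - 21.708*exp(a) + 1.89)*exp(a)/(11.2225*exp(4*a) - 14.07*exp(3*a) - 4.3*exp(2*a) + 5.46*exp(a) + 1.69)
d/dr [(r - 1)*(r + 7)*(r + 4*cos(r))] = -(r - 1)*(r + 7)*(4*sin(r) - 1) + (r - 1)*(r + 4*cos(r)) + (r + 7)*(r + 4*cos(r))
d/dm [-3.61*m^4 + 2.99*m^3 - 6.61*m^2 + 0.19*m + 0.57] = -14.44*m^3 + 8.97*m^2 - 13.22*m + 0.19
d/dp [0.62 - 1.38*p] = -1.38000000000000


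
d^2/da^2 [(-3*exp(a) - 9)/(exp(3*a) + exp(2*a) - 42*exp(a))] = 6*(-2*exp(5*a) - 15*exp(4*a) - 101*exp(3*a) + 99*exp(2*a) + 189*exp(a) - 2646)*exp(-a)/(exp(6*a) + 3*exp(5*a) - 123*exp(4*a) - 251*exp(3*a) + 5166*exp(2*a) + 5292*exp(a) - 74088)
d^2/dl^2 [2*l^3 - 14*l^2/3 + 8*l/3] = 12*l - 28/3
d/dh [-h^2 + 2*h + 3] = 2 - 2*h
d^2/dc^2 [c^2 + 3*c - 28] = 2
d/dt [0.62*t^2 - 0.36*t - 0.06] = 1.24*t - 0.36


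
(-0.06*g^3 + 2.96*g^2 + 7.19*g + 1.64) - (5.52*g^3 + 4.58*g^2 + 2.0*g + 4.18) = -5.58*g^3 - 1.62*g^2 + 5.19*g - 2.54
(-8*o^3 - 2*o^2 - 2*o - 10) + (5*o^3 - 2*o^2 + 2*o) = -3*o^3 - 4*o^2 - 10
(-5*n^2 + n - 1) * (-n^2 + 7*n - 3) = 5*n^4 - 36*n^3 + 23*n^2 - 10*n + 3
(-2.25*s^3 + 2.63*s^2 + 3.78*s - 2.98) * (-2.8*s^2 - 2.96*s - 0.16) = 6.3*s^5 - 0.703999999999999*s^4 - 18.0088*s^3 - 3.2656*s^2 + 8.216*s + 0.4768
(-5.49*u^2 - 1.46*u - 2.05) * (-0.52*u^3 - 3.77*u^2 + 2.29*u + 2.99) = 2.8548*u^5 + 21.4565*u^4 - 6.0019*u^3 - 12.03*u^2 - 9.0599*u - 6.1295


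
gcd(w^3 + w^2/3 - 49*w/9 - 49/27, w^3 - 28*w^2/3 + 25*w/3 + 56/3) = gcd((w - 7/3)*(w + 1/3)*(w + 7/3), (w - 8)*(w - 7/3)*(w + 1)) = w - 7/3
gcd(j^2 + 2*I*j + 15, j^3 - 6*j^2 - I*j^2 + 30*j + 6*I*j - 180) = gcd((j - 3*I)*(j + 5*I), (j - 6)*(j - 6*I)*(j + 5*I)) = j + 5*I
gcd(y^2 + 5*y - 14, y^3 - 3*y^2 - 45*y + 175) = y + 7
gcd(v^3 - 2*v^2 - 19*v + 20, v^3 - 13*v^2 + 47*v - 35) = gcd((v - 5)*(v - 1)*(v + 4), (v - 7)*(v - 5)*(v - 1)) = v^2 - 6*v + 5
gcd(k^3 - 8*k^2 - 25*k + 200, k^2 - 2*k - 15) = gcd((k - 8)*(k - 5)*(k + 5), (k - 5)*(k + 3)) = k - 5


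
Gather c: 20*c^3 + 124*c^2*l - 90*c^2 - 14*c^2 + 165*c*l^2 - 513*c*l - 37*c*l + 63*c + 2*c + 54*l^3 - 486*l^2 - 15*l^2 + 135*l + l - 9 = 20*c^3 + c^2*(124*l - 104) + c*(165*l^2 - 550*l + 65) + 54*l^3 - 501*l^2 + 136*l - 9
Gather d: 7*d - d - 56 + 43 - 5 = 6*d - 18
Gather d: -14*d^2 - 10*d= -14*d^2 - 10*d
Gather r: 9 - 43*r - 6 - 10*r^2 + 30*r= -10*r^2 - 13*r + 3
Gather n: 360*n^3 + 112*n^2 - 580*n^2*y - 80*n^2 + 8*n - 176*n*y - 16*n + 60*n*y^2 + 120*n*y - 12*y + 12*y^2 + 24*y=360*n^3 + n^2*(32 - 580*y) + n*(60*y^2 - 56*y - 8) + 12*y^2 + 12*y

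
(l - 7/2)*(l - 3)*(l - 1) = l^3 - 15*l^2/2 + 17*l - 21/2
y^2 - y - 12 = (y - 4)*(y + 3)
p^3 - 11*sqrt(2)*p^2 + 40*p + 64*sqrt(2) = (p - 8*sqrt(2))*(p - 4*sqrt(2))*(p + sqrt(2))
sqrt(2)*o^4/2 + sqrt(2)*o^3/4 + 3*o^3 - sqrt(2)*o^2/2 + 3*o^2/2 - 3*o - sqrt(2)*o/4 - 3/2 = (o - 1)*(o + 1/2)*(o + 3*sqrt(2))*(sqrt(2)*o/2 + sqrt(2)/2)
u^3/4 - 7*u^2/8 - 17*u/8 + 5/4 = (u/4 + 1/2)*(u - 5)*(u - 1/2)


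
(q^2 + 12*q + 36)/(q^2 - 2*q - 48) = (q + 6)/(q - 8)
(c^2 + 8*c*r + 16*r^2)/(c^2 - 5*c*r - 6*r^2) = (-c^2 - 8*c*r - 16*r^2)/(-c^2 + 5*c*r + 6*r^2)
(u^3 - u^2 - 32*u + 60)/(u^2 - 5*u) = u + 4 - 12/u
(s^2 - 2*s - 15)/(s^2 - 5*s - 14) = (-s^2 + 2*s + 15)/(-s^2 + 5*s + 14)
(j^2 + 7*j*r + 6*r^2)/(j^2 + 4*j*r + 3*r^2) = (j + 6*r)/(j + 3*r)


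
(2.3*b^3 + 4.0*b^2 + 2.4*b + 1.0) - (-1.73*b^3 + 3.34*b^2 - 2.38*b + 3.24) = 4.03*b^3 + 0.66*b^2 + 4.78*b - 2.24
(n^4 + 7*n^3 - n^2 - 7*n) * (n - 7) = n^5 - 50*n^3 + 49*n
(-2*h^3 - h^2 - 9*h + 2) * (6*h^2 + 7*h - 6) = -12*h^5 - 20*h^4 - 49*h^3 - 45*h^2 + 68*h - 12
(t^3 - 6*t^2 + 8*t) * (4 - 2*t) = -2*t^4 + 16*t^3 - 40*t^2 + 32*t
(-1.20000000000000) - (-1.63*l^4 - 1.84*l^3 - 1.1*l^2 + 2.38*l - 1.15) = 1.63*l^4 + 1.84*l^3 + 1.1*l^2 - 2.38*l - 0.05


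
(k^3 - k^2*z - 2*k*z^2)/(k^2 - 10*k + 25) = k*(k^2 - k*z - 2*z^2)/(k^2 - 10*k + 25)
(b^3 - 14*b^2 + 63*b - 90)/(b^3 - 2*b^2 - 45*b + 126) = (b - 5)/(b + 7)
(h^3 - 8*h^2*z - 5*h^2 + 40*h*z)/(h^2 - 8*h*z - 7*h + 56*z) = h*(h - 5)/(h - 7)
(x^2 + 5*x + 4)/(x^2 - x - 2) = (x + 4)/(x - 2)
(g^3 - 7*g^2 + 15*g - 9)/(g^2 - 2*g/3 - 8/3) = 3*(-g^3 + 7*g^2 - 15*g + 9)/(-3*g^2 + 2*g + 8)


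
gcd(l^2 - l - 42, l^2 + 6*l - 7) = 1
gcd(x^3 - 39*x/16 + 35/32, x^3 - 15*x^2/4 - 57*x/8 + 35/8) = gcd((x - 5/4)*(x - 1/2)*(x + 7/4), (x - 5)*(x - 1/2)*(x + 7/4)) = x^2 + 5*x/4 - 7/8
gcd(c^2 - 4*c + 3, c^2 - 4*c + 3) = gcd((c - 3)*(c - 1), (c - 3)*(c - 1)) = c^2 - 4*c + 3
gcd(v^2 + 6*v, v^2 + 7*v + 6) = v + 6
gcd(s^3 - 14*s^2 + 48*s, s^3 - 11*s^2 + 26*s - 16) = s - 8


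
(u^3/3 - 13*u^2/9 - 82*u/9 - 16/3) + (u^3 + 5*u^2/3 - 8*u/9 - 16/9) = 4*u^3/3 + 2*u^2/9 - 10*u - 64/9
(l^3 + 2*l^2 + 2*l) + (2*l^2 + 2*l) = l^3 + 4*l^2 + 4*l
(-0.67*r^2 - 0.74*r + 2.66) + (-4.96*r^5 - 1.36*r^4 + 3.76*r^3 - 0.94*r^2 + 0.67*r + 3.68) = -4.96*r^5 - 1.36*r^4 + 3.76*r^3 - 1.61*r^2 - 0.07*r + 6.34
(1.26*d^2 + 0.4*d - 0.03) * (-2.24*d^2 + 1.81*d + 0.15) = -2.8224*d^4 + 1.3846*d^3 + 0.9802*d^2 + 0.0057*d - 0.0045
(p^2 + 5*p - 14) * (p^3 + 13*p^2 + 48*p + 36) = p^5 + 18*p^4 + 99*p^3 + 94*p^2 - 492*p - 504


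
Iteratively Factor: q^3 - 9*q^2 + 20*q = (q)*(q^2 - 9*q + 20) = q*(q - 4)*(q - 5)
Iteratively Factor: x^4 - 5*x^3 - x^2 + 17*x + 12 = (x + 1)*(x^3 - 6*x^2 + 5*x + 12) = (x - 3)*(x + 1)*(x^2 - 3*x - 4) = (x - 3)*(x + 1)^2*(x - 4)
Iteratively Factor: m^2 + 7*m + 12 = (m + 3)*(m + 4)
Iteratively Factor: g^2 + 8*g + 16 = (g + 4)*(g + 4)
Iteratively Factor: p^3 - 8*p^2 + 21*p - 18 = (p - 3)*(p^2 - 5*p + 6) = (p - 3)^2*(p - 2)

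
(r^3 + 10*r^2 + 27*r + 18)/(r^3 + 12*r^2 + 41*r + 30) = (r + 3)/(r + 5)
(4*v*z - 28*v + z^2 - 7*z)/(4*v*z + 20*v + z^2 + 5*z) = (z - 7)/(z + 5)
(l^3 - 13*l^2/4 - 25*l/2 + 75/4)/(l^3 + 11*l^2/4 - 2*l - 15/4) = (l - 5)/(l + 1)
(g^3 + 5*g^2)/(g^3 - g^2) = (g + 5)/(g - 1)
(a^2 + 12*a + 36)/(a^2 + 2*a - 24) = (a + 6)/(a - 4)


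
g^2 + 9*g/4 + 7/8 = (g + 1/2)*(g + 7/4)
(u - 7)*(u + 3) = u^2 - 4*u - 21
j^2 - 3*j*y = j*(j - 3*y)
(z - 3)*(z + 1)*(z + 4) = z^3 + 2*z^2 - 11*z - 12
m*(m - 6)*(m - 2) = m^3 - 8*m^2 + 12*m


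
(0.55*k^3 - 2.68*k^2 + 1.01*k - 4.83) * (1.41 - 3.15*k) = -1.7325*k^4 + 9.2175*k^3 - 6.9603*k^2 + 16.6386*k - 6.8103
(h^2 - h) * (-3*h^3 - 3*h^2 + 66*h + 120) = -3*h^5 + 69*h^3 + 54*h^2 - 120*h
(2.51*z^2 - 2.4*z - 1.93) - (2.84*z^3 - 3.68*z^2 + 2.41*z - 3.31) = -2.84*z^3 + 6.19*z^2 - 4.81*z + 1.38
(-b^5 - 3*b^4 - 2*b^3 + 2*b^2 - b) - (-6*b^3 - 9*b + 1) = -b^5 - 3*b^4 + 4*b^3 + 2*b^2 + 8*b - 1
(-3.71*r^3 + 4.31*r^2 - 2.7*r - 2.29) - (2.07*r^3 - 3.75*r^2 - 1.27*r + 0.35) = -5.78*r^3 + 8.06*r^2 - 1.43*r - 2.64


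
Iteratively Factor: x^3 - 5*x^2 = (x)*(x^2 - 5*x) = x^2*(x - 5)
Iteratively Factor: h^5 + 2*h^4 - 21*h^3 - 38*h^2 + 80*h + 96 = (h + 3)*(h^4 - h^3 - 18*h^2 + 16*h + 32) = (h - 4)*(h + 3)*(h^3 + 3*h^2 - 6*h - 8) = (h - 4)*(h + 1)*(h + 3)*(h^2 + 2*h - 8) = (h - 4)*(h + 1)*(h + 3)*(h + 4)*(h - 2)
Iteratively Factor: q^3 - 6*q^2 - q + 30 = (q - 5)*(q^2 - q - 6) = (q - 5)*(q - 3)*(q + 2)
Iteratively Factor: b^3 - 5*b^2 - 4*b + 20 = (b - 5)*(b^2 - 4) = (b - 5)*(b - 2)*(b + 2)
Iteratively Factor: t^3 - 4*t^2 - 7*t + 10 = (t + 2)*(t^2 - 6*t + 5) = (t - 5)*(t + 2)*(t - 1)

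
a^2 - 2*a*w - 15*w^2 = (a - 5*w)*(a + 3*w)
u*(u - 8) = u^2 - 8*u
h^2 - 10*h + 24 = (h - 6)*(h - 4)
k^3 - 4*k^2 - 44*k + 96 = (k - 8)*(k - 2)*(k + 6)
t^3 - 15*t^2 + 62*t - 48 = (t - 8)*(t - 6)*(t - 1)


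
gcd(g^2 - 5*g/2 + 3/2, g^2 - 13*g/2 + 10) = 1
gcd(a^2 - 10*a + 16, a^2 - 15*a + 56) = a - 8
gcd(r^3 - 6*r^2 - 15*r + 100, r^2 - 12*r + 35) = r - 5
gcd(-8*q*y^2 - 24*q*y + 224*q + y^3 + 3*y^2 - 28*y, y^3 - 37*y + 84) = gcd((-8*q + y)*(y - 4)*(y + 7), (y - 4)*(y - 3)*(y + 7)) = y^2 + 3*y - 28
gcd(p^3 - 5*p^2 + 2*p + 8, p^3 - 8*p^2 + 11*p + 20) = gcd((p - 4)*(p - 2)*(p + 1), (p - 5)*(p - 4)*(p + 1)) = p^2 - 3*p - 4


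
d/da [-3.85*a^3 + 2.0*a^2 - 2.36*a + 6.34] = -11.55*a^2 + 4.0*a - 2.36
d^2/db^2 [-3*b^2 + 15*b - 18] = -6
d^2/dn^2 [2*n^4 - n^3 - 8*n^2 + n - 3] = 24*n^2 - 6*n - 16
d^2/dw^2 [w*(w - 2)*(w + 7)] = 6*w + 10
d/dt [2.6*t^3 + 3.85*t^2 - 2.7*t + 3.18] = 7.8*t^2 + 7.7*t - 2.7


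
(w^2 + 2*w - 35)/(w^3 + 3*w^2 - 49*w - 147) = (w - 5)/(w^2 - 4*w - 21)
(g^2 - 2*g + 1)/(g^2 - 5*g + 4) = (g - 1)/(g - 4)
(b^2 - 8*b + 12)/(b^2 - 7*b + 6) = (b - 2)/(b - 1)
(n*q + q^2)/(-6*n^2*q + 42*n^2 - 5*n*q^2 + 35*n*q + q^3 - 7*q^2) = q/(-6*n*q + 42*n + q^2 - 7*q)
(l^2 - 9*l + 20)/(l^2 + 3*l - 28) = (l - 5)/(l + 7)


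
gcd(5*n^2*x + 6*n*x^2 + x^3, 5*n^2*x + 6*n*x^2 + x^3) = 5*n^2*x + 6*n*x^2 + x^3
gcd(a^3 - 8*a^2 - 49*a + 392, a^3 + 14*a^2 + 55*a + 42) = a + 7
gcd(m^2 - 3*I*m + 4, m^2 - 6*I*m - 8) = m - 4*I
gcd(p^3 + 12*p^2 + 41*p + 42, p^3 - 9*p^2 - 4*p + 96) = p + 3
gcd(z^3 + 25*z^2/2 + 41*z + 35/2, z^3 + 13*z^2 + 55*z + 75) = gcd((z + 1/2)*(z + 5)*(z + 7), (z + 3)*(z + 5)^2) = z + 5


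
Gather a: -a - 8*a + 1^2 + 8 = 9 - 9*a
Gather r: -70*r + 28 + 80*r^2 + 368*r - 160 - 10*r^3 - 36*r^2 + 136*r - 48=-10*r^3 + 44*r^2 + 434*r - 180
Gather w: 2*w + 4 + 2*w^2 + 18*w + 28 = 2*w^2 + 20*w + 32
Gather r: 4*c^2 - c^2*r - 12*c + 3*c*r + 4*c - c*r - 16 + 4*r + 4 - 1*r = 4*c^2 - 8*c + r*(-c^2 + 2*c + 3) - 12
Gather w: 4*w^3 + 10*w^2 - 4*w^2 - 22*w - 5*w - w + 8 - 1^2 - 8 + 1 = 4*w^3 + 6*w^2 - 28*w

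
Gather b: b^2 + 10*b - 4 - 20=b^2 + 10*b - 24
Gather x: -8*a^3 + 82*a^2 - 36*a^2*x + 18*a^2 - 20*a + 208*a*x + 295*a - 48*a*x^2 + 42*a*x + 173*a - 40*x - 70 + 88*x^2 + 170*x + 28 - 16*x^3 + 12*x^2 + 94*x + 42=-8*a^3 + 100*a^2 + 448*a - 16*x^3 + x^2*(100 - 48*a) + x*(-36*a^2 + 250*a + 224)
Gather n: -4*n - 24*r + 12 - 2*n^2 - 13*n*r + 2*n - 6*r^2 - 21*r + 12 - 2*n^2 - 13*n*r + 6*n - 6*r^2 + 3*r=-4*n^2 + n*(4 - 26*r) - 12*r^2 - 42*r + 24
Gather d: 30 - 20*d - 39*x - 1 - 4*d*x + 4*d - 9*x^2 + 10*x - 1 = d*(-4*x - 16) - 9*x^2 - 29*x + 28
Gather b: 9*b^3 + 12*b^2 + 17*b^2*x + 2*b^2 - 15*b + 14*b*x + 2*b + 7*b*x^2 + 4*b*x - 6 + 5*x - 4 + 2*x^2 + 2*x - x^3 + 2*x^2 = 9*b^3 + b^2*(17*x + 14) + b*(7*x^2 + 18*x - 13) - x^3 + 4*x^2 + 7*x - 10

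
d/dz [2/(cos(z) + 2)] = 2*sin(z)/(cos(z) + 2)^2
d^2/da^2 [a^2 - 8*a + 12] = 2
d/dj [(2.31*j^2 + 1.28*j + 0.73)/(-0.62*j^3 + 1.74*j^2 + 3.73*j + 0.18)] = (1.4322*j^4 + 1.5872*j^3 + 7.7469*j^2 - 1.7088*j - 2.4925)/(0.3844*j^6 - 2.1576*j^5 - 1.5976*j^4 + 12.7572*j^3 + 14.5393*j^2 + 1.3428*j + 0.0324)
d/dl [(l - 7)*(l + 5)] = 2*l - 2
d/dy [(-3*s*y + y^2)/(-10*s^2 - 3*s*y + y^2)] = (3*s - 2*y)*(10*s^2 + 3*s*y - y^2 - y*(3*s - y))/(10*s^2 + 3*s*y - y^2)^2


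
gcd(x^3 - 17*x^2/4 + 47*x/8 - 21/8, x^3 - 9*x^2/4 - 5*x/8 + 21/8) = x^2 - 13*x/4 + 21/8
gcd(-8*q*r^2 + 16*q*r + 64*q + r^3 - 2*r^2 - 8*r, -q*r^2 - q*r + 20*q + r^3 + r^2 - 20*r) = r - 4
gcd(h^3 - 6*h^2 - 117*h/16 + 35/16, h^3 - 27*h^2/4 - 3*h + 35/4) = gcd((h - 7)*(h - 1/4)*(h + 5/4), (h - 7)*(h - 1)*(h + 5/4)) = h^2 - 23*h/4 - 35/4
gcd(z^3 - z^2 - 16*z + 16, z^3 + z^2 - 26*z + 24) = z^2 - 5*z + 4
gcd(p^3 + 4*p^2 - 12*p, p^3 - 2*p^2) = p^2 - 2*p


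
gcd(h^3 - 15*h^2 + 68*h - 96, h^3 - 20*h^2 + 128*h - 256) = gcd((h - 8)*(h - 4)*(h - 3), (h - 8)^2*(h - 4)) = h^2 - 12*h + 32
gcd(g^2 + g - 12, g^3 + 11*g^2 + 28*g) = g + 4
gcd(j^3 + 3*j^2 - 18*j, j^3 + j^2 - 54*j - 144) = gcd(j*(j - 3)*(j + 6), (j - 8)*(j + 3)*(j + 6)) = j + 6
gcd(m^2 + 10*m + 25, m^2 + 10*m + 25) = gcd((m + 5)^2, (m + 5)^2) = m^2 + 10*m + 25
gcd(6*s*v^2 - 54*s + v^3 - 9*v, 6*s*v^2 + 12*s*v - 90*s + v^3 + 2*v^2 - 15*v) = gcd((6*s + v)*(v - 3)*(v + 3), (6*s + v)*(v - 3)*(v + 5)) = 6*s*v - 18*s + v^2 - 3*v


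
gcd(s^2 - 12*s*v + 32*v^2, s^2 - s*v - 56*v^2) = s - 8*v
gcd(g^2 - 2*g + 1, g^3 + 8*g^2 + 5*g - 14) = g - 1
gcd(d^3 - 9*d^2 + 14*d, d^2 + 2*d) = d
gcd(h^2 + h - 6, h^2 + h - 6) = h^2 + h - 6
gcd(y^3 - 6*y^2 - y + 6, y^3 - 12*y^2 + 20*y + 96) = y - 6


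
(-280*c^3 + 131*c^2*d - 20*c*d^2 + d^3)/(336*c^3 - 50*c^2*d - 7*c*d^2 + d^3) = (-35*c^2 + 12*c*d - d^2)/(42*c^2 - c*d - d^2)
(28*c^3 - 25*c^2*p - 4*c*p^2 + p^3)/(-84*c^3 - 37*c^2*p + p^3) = (-c + p)/(3*c + p)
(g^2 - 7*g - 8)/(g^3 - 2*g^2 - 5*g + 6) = (g^2 - 7*g - 8)/(g^3 - 2*g^2 - 5*g + 6)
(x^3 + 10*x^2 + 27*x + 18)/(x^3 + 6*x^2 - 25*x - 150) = (x^2 + 4*x + 3)/(x^2 - 25)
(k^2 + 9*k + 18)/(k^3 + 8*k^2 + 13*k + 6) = (k + 3)/(k^2 + 2*k + 1)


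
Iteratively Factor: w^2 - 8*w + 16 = (w - 4)*(w - 4)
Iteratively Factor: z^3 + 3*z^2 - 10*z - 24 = (z - 3)*(z^2 + 6*z + 8) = (z - 3)*(z + 2)*(z + 4)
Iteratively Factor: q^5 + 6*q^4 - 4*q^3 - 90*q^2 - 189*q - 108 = (q + 3)*(q^4 + 3*q^3 - 13*q^2 - 51*q - 36) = (q + 1)*(q + 3)*(q^3 + 2*q^2 - 15*q - 36) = (q - 4)*(q + 1)*(q + 3)*(q^2 + 6*q + 9) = (q - 4)*(q + 1)*(q + 3)^2*(q + 3)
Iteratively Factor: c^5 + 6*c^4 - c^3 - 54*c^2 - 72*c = (c + 2)*(c^4 + 4*c^3 - 9*c^2 - 36*c) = (c + 2)*(c + 4)*(c^3 - 9*c) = (c - 3)*(c + 2)*(c + 4)*(c^2 + 3*c) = c*(c - 3)*(c + 2)*(c + 4)*(c + 3)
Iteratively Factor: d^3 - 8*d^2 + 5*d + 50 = (d + 2)*(d^2 - 10*d + 25) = (d - 5)*(d + 2)*(d - 5)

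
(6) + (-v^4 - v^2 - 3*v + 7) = -v^4 - v^2 - 3*v + 13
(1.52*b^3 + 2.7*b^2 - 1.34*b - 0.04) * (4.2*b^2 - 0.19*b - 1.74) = 6.384*b^5 + 11.0512*b^4 - 8.7858*b^3 - 4.6114*b^2 + 2.3392*b + 0.0696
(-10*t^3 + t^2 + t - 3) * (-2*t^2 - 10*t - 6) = 20*t^5 + 98*t^4 + 48*t^3 - 10*t^2 + 24*t + 18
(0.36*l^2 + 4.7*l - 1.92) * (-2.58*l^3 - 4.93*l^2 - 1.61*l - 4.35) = -0.9288*l^5 - 13.9008*l^4 - 18.797*l^3 + 0.332599999999998*l^2 - 17.3538*l + 8.352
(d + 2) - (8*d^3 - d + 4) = -8*d^3 + 2*d - 2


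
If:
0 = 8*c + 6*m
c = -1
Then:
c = -1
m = 4/3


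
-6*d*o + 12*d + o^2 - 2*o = (-6*d + o)*(o - 2)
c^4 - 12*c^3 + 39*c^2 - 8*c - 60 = (c - 6)*(c - 5)*(c - 2)*(c + 1)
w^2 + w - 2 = (w - 1)*(w + 2)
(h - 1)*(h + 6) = h^2 + 5*h - 6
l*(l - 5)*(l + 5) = l^3 - 25*l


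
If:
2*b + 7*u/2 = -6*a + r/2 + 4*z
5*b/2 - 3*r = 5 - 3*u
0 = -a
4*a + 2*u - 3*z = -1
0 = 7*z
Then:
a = 0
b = 8/19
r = -69/38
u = -1/2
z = 0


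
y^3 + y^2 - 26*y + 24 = (y - 4)*(y - 1)*(y + 6)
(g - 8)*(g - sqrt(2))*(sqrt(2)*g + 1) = sqrt(2)*g^3 - 8*sqrt(2)*g^2 - g^2 - sqrt(2)*g + 8*g + 8*sqrt(2)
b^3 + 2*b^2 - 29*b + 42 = (b - 3)*(b - 2)*(b + 7)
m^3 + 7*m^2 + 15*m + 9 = (m + 1)*(m + 3)^2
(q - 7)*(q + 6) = q^2 - q - 42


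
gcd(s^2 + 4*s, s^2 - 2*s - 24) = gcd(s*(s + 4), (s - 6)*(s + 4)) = s + 4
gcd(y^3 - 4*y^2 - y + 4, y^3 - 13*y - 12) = y^2 - 3*y - 4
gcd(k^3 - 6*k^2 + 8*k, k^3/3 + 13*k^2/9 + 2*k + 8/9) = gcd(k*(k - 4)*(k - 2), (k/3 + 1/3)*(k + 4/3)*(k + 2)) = 1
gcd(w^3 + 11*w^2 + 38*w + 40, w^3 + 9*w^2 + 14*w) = w + 2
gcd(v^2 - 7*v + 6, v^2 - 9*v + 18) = v - 6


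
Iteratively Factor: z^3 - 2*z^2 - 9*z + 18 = (z - 2)*(z^2 - 9) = (z - 2)*(z + 3)*(z - 3)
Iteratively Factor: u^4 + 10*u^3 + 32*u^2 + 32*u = (u + 4)*(u^3 + 6*u^2 + 8*u) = u*(u + 4)*(u^2 + 6*u + 8) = u*(u + 4)^2*(u + 2)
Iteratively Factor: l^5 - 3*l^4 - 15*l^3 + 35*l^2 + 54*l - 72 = (l + 3)*(l^4 - 6*l^3 + 3*l^2 + 26*l - 24) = (l + 2)*(l + 3)*(l^3 - 8*l^2 + 19*l - 12) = (l - 4)*(l + 2)*(l + 3)*(l^2 - 4*l + 3) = (l - 4)*(l - 1)*(l + 2)*(l + 3)*(l - 3)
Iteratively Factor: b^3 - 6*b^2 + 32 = (b - 4)*(b^2 - 2*b - 8) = (b - 4)^2*(b + 2)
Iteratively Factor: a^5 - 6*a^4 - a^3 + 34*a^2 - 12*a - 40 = (a + 1)*(a^4 - 7*a^3 + 6*a^2 + 28*a - 40) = (a - 5)*(a + 1)*(a^3 - 2*a^2 - 4*a + 8) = (a - 5)*(a + 1)*(a + 2)*(a^2 - 4*a + 4) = (a - 5)*(a - 2)*(a + 1)*(a + 2)*(a - 2)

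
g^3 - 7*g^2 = g^2*(g - 7)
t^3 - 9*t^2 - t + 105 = (t - 7)*(t - 5)*(t + 3)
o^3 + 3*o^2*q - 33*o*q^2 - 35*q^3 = (o - 5*q)*(o + q)*(o + 7*q)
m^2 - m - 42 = (m - 7)*(m + 6)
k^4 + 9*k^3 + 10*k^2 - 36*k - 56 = (k - 2)*(k + 2)^2*(k + 7)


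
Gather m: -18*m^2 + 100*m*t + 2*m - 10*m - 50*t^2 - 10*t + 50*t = -18*m^2 + m*(100*t - 8) - 50*t^2 + 40*t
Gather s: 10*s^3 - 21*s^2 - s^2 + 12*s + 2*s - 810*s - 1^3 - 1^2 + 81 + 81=10*s^3 - 22*s^2 - 796*s + 160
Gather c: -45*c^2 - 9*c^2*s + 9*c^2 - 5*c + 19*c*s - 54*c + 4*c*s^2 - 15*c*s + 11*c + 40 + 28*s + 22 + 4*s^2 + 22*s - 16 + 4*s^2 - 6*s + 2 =c^2*(-9*s - 36) + c*(4*s^2 + 4*s - 48) + 8*s^2 + 44*s + 48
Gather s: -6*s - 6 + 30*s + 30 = 24*s + 24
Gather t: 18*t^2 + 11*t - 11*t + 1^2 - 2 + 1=18*t^2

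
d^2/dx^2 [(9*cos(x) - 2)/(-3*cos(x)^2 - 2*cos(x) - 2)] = 2*(729*(1 - cos(2*x))^2*cos(x) - 126*(1 - cos(2*x))^2 + 32*cos(x) - 280*cos(2*x) + 126*cos(3*x) - 162*cos(5*x) + 480)/(4*cos(x) + 3*cos(2*x) + 7)^3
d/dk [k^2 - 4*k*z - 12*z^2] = 2*k - 4*z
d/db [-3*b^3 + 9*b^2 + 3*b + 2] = -9*b^2 + 18*b + 3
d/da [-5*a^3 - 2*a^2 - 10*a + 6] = -15*a^2 - 4*a - 10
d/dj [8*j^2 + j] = 16*j + 1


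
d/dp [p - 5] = 1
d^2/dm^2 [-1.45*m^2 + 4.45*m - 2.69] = -2.90000000000000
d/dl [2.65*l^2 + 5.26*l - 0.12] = 5.3*l + 5.26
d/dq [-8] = 0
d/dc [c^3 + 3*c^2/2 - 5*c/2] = 3*c^2 + 3*c - 5/2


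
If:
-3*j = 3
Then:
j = -1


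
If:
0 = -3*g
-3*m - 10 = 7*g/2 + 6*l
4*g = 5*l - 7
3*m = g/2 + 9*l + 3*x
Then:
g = 0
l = 7/5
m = -92/15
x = -31/3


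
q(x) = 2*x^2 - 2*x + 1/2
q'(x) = 4*x - 2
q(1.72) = 2.98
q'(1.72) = 4.88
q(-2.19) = 14.47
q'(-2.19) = -10.76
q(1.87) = 3.75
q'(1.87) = 5.48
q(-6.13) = 87.91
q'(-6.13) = -26.52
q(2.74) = 10.04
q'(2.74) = 8.96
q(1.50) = 2.00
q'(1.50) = 4.00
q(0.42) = 0.01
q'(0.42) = -0.32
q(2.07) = 4.93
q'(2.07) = 6.28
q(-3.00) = 24.50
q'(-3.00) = -14.00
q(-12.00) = 312.50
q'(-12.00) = -50.00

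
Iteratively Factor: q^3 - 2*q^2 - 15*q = (q)*(q^2 - 2*q - 15) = q*(q + 3)*(q - 5)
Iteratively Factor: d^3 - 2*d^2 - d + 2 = (d + 1)*(d^2 - 3*d + 2) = (d - 1)*(d + 1)*(d - 2)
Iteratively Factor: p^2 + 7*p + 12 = (p + 3)*(p + 4)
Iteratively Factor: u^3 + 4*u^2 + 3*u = (u + 3)*(u^2 + u) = u*(u + 3)*(u + 1)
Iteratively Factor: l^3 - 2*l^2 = (l)*(l^2 - 2*l) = l^2*(l - 2)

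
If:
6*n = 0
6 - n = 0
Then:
No Solution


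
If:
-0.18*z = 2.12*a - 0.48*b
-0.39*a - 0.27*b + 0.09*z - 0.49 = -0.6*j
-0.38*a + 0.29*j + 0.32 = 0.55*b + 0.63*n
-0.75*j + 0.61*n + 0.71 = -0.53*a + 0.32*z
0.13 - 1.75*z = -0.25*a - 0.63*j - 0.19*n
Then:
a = 0.10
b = 0.66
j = 1.10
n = 0.38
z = 0.53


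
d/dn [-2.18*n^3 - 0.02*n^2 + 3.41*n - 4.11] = -6.54*n^2 - 0.04*n + 3.41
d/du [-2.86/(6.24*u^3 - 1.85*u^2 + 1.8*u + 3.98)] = (53.5392*u^2 - 10.582*u + 5.148)/(6.24*u^3 - 1.85*u^2 + 1.8*u + 3.98)^2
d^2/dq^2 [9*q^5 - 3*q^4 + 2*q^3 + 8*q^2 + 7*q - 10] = 180*q^3 - 36*q^2 + 12*q + 16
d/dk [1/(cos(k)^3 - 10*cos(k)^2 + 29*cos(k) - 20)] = (3*cos(k)^2 - 20*cos(k) + 29)*sin(k)/(cos(k)^3 - 10*cos(k)^2 + 29*cos(k) - 20)^2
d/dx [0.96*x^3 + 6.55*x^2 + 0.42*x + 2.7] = 2.88*x^2 + 13.1*x + 0.42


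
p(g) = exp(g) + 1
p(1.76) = 6.81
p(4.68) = 108.77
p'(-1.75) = 0.17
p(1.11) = 4.03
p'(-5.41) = 0.00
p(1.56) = 5.76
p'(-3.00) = 0.05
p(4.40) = 82.45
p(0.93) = 3.53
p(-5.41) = 1.00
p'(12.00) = 162754.79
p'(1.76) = 5.81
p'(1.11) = 3.03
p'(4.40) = 81.45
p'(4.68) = 107.77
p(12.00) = 162755.79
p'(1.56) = 4.76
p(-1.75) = 1.17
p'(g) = exp(g)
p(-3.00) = 1.05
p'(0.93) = 2.53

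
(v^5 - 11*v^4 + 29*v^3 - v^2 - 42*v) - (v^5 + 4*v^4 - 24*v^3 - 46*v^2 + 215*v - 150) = -15*v^4 + 53*v^3 + 45*v^2 - 257*v + 150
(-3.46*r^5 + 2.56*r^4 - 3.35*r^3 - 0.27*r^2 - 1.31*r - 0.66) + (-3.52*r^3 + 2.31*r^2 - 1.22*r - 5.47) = -3.46*r^5 + 2.56*r^4 - 6.87*r^3 + 2.04*r^2 - 2.53*r - 6.13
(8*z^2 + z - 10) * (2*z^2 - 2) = 16*z^4 + 2*z^3 - 36*z^2 - 2*z + 20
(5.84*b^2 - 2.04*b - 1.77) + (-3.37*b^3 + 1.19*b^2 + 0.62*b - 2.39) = -3.37*b^3 + 7.03*b^2 - 1.42*b - 4.16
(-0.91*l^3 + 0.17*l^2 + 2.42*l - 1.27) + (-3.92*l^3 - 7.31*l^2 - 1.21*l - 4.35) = -4.83*l^3 - 7.14*l^2 + 1.21*l - 5.62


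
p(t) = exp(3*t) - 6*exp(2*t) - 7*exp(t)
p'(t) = 3*exp(3*t) - 12*exp(2*t) - 7*exp(t)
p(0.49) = -23.06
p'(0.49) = -30.35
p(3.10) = 7826.14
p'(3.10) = 26745.68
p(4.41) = 515636.03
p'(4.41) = 1588669.44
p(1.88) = -22.10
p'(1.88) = 283.13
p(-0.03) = -11.53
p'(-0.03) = -15.35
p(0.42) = -21.03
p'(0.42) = -27.87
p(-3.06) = -0.34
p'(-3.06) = -0.35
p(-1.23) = -2.53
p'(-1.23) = -3.00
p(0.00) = -12.00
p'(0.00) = -16.00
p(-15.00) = 0.00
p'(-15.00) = 0.00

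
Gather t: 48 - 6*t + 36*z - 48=-6*t + 36*z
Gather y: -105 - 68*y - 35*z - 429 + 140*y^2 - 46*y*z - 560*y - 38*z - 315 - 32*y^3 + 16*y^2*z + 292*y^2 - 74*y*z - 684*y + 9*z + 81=-32*y^3 + y^2*(16*z + 432) + y*(-120*z - 1312) - 64*z - 768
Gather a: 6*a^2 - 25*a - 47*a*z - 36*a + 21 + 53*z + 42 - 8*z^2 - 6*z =6*a^2 + a*(-47*z - 61) - 8*z^2 + 47*z + 63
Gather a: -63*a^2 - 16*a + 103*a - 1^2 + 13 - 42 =-63*a^2 + 87*a - 30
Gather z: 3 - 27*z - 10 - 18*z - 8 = -45*z - 15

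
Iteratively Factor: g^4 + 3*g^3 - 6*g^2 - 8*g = (g)*(g^3 + 3*g^2 - 6*g - 8) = g*(g + 1)*(g^2 + 2*g - 8) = g*(g + 1)*(g + 4)*(g - 2)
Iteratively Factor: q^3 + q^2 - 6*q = (q - 2)*(q^2 + 3*q) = q*(q - 2)*(q + 3)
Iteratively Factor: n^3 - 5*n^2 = (n)*(n^2 - 5*n) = n*(n - 5)*(n)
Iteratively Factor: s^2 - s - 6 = (s - 3)*(s + 2)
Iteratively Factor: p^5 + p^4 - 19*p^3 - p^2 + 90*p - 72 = (p - 2)*(p^4 + 3*p^3 - 13*p^2 - 27*p + 36) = (p - 2)*(p + 3)*(p^3 - 13*p + 12) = (p - 3)*(p - 2)*(p + 3)*(p^2 + 3*p - 4) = (p - 3)*(p - 2)*(p + 3)*(p + 4)*(p - 1)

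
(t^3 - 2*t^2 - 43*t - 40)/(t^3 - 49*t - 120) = (t + 1)/(t + 3)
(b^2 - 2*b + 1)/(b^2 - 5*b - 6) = (-b^2 + 2*b - 1)/(-b^2 + 5*b + 6)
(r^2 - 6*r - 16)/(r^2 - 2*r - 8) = (r - 8)/(r - 4)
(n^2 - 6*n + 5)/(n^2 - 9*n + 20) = (n - 1)/(n - 4)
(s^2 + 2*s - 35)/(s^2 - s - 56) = (s - 5)/(s - 8)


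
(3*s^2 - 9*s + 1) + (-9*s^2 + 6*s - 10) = -6*s^2 - 3*s - 9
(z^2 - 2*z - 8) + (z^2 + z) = 2*z^2 - z - 8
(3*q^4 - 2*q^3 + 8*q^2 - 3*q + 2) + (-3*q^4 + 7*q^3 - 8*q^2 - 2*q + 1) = 5*q^3 - 5*q + 3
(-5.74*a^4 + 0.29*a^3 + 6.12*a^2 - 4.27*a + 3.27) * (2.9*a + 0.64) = -16.646*a^5 - 2.8326*a^4 + 17.9336*a^3 - 8.4662*a^2 + 6.7502*a + 2.0928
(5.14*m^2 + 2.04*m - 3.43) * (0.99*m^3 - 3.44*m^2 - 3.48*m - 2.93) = 5.0886*m^5 - 15.662*m^4 - 28.3005*m^3 - 10.3602*m^2 + 5.9592*m + 10.0499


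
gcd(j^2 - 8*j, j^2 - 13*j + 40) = j - 8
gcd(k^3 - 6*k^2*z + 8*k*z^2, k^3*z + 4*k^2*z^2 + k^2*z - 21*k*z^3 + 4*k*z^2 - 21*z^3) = 1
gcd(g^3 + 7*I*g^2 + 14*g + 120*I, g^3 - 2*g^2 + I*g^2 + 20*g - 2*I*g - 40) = g^2 + I*g + 20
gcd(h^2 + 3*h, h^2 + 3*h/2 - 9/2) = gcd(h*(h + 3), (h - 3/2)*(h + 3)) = h + 3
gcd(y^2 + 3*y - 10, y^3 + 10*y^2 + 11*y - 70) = y^2 + 3*y - 10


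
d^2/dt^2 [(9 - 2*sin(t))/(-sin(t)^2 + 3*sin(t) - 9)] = (-2*sin(t)^5 + 30*sin(t)^4 + 31*sin(t)^3 - 351*sin(t)^2 + 135*sin(t) + 108)/(sin(t)^2 - 3*sin(t) + 9)^3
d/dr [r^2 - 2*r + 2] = 2*r - 2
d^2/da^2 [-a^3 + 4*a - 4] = -6*a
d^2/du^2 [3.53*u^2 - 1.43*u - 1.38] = 7.06000000000000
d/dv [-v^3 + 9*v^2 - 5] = 3*v*(6 - v)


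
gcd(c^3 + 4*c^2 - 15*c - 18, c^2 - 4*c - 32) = 1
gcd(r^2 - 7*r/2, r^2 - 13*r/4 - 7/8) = r - 7/2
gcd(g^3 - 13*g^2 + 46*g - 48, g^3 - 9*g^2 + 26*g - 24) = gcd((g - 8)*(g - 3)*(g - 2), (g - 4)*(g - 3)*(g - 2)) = g^2 - 5*g + 6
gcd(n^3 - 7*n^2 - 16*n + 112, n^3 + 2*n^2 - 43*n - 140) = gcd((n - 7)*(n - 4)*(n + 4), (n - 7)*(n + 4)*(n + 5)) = n^2 - 3*n - 28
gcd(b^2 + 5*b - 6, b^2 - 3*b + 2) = b - 1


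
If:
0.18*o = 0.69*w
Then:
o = 3.83333333333333*w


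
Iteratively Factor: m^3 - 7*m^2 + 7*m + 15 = (m - 3)*(m^2 - 4*m - 5) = (m - 5)*(m - 3)*(m + 1)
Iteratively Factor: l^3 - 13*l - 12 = (l - 4)*(l^2 + 4*l + 3) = (l - 4)*(l + 3)*(l + 1)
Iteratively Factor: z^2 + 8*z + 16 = (z + 4)*(z + 4)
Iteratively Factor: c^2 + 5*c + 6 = (c + 3)*(c + 2)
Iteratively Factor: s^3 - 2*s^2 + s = (s)*(s^2 - 2*s + 1) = s*(s - 1)*(s - 1)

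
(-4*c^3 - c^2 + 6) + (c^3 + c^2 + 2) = 8 - 3*c^3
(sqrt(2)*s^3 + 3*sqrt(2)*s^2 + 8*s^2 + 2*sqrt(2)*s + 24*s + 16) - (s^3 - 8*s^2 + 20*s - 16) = -s^3 + sqrt(2)*s^3 + 3*sqrt(2)*s^2 + 16*s^2 + 2*sqrt(2)*s + 4*s + 32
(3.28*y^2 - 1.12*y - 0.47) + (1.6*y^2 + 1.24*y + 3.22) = 4.88*y^2 + 0.12*y + 2.75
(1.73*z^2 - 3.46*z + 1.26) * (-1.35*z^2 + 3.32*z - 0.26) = -2.3355*z^4 + 10.4146*z^3 - 13.638*z^2 + 5.0828*z - 0.3276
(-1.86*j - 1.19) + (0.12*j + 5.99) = 4.8 - 1.74*j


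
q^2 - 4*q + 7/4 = (q - 7/2)*(q - 1/2)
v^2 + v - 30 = (v - 5)*(v + 6)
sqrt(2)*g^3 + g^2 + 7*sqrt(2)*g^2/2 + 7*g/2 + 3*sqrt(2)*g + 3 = (g + 3/2)*(g + 2)*(sqrt(2)*g + 1)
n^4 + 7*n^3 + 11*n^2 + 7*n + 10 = (n + 2)*(n + 5)*(n - I)*(n + I)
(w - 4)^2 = w^2 - 8*w + 16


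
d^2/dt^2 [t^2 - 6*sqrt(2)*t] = 2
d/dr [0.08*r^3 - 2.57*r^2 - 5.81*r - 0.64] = 0.24*r^2 - 5.14*r - 5.81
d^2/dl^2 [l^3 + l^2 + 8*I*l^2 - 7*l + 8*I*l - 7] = 6*l + 2 + 16*I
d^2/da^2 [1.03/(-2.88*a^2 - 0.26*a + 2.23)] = (17.086464*a^2 + 1.542528*a - 1.03*(5.76*a + 0.26)*(11.52*a + 0.52) - 13.230144)/(2.88*a^2 + 0.26*a - 2.23)^3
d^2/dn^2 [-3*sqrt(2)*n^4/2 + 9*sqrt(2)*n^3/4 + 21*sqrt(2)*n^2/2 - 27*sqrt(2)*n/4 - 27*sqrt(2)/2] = sqrt(2)*(-18*n^2 + 27*n/2 + 21)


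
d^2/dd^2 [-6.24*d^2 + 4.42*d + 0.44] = -12.4800000000000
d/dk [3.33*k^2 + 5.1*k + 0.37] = 6.66*k + 5.1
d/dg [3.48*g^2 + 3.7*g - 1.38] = 6.96*g + 3.7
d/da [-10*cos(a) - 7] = 10*sin(a)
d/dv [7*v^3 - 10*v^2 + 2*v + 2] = 21*v^2 - 20*v + 2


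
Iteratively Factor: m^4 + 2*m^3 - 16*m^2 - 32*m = (m - 4)*(m^3 + 6*m^2 + 8*m) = (m - 4)*(m + 4)*(m^2 + 2*m) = (m - 4)*(m + 2)*(m + 4)*(m)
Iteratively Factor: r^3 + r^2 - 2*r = (r)*(r^2 + r - 2) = r*(r - 1)*(r + 2)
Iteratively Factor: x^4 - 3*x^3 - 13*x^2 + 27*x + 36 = (x - 3)*(x^3 - 13*x - 12) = (x - 4)*(x - 3)*(x^2 + 4*x + 3) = (x - 4)*(x - 3)*(x + 1)*(x + 3)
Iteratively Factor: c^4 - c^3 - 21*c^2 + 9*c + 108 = (c - 3)*(c^3 + 2*c^2 - 15*c - 36) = (c - 3)*(c + 3)*(c^2 - c - 12) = (c - 3)*(c + 3)^2*(c - 4)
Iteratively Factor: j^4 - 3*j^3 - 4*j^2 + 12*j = (j)*(j^3 - 3*j^2 - 4*j + 12) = j*(j - 3)*(j^2 - 4) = j*(j - 3)*(j - 2)*(j + 2)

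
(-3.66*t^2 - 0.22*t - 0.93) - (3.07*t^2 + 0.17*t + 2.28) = -6.73*t^2 - 0.39*t - 3.21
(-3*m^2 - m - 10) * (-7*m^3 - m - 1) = 21*m^5 + 7*m^4 + 73*m^3 + 4*m^2 + 11*m + 10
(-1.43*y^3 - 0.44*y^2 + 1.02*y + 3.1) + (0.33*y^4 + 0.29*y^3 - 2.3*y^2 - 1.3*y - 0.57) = 0.33*y^4 - 1.14*y^3 - 2.74*y^2 - 0.28*y + 2.53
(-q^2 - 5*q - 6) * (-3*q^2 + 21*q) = 3*q^4 - 6*q^3 - 87*q^2 - 126*q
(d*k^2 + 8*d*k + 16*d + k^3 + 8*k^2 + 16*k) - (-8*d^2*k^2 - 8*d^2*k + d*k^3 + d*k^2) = 8*d^2*k^2 + 8*d^2*k - d*k^3 + 8*d*k + 16*d + k^3 + 8*k^2 + 16*k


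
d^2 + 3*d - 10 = (d - 2)*(d + 5)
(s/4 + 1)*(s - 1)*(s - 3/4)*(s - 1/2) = s^4/4 + 7*s^3/16 - 59*s^2/32 + 49*s/32 - 3/8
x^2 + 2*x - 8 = (x - 2)*(x + 4)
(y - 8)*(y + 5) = y^2 - 3*y - 40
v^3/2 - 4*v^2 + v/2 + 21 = (v/2 + 1)*(v - 7)*(v - 3)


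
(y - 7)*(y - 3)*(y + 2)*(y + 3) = y^4 - 5*y^3 - 23*y^2 + 45*y + 126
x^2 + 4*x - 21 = (x - 3)*(x + 7)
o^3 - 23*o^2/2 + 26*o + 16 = (o - 8)*(o - 4)*(o + 1/2)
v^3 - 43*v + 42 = (v - 6)*(v - 1)*(v + 7)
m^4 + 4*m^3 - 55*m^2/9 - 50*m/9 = m*(m - 5/3)*(m + 2/3)*(m + 5)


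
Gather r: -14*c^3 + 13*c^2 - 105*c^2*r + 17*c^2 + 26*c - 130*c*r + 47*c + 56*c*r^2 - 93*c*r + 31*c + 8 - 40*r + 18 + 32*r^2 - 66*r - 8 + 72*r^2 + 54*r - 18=-14*c^3 + 30*c^2 + 104*c + r^2*(56*c + 104) + r*(-105*c^2 - 223*c - 52)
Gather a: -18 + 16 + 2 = 0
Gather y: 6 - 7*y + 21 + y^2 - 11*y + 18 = y^2 - 18*y + 45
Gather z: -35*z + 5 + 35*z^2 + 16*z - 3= 35*z^2 - 19*z + 2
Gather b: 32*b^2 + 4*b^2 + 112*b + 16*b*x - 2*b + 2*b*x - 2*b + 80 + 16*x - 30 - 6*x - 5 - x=36*b^2 + b*(18*x + 108) + 9*x + 45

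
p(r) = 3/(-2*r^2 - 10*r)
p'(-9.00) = -0.02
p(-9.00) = -0.04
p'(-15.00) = 0.00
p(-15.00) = -0.01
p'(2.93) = 0.03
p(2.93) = -0.06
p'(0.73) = 0.55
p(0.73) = -0.36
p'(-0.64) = 0.72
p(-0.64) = 0.54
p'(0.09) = 37.03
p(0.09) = -3.27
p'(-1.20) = 0.19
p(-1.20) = 0.33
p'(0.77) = 0.50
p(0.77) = -0.34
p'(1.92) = 0.08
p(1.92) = -0.11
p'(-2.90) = -0.03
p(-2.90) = 0.25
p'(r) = 3*(4*r + 10)/(-2*r^2 - 10*r)^2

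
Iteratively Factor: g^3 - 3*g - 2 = (g + 1)*(g^2 - g - 2) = (g + 1)^2*(g - 2)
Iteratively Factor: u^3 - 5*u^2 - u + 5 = (u - 1)*(u^2 - 4*u - 5) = (u - 5)*(u - 1)*(u + 1)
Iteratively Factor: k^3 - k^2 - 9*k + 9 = (k - 1)*(k^2 - 9) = (k - 1)*(k + 3)*(k - 3)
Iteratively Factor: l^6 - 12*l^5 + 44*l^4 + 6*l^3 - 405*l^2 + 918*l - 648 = (l - 3)*(l^5 - 9*l^4 + 17*l^3 + 57*l^2 - 234*l + 216) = (l - 4)*(l - 3)*(l^4 - 5*l^3 - 3*l^2 + 45*l - 54) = (l - 4)*(l - 3)*(l - 2)*(l^3 - 3*l^2 - 9*l + 27) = (l - 4)*(l - 3)*(l - 2)*(l + 3)*(l^2 - 6*l + 9) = (l - 4)*(l - 3)^2*(l - 2)*(l + 3)*(l - 3)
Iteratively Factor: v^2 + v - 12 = (v + 4)*(v - 3)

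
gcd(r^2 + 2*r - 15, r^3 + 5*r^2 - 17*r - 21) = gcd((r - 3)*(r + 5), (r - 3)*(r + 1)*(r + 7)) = r - 3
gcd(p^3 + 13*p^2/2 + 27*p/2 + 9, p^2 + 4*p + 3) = p + 3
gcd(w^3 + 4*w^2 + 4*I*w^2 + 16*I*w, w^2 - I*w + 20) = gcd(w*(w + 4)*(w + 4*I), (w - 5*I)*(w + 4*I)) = w + 4*I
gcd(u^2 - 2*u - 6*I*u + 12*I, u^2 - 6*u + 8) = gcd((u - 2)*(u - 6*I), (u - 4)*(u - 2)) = u - 2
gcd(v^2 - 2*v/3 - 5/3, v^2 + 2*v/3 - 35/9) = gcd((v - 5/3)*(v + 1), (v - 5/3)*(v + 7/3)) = v - 5/3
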